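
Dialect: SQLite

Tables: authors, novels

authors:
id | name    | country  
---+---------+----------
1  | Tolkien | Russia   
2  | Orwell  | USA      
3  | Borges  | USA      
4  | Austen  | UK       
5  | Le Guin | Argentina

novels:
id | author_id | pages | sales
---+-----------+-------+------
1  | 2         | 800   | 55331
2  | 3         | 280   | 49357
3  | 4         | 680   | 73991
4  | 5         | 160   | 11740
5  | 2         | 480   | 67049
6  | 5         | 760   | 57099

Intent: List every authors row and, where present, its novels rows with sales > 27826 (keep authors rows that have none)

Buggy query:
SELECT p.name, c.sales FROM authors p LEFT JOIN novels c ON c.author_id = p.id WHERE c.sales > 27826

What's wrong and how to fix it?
Bug: A WHERE condition on the right-hand table after LEFT JOIN drops unmatched parents

Fix: Move the right-table condition into the ON clause so unmatched parents are kept

Corrected query:
SELECT p.name, c.sales FROM authors p LEFT JOIN novels c ON c.author_id = p.id AND c.sales > 27826

Result:
name    | sales
--------+------
Tolkien | NULL 
Orwell  | 55331
Orwell  | 67049
Borges  | 49357
Austen  | 73991
Le Guin | 57099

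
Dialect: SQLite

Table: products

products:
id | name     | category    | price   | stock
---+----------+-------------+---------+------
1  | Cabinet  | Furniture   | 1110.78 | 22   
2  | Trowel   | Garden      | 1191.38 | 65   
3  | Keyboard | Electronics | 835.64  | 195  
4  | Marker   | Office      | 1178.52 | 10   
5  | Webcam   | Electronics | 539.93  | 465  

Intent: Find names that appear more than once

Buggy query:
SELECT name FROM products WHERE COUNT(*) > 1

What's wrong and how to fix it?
Bug: COUNT(*) is an aggregate and cannot be used in WHERE

Fix: GROUP BY name, then filter groups with HAVING COUNT(*) > 1

Corrected query:
SELECT name FROM products GROUP BY name HAVING COUNT(*) > 1

Result:
(no rows)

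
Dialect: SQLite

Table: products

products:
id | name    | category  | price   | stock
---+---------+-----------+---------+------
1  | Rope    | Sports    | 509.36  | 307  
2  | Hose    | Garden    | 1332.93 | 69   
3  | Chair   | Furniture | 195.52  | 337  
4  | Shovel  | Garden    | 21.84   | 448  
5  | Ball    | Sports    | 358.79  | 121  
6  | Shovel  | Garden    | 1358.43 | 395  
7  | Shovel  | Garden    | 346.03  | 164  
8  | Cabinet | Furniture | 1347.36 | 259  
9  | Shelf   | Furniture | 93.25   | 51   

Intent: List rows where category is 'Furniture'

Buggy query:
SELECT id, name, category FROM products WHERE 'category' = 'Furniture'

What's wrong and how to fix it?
Bug: Single quotes denote string literals in SQL; the column name is being compared as a constant string

Fix: Remove the quotes around the column name (or use double quotes for an identifier)

Corrected query:
SELECT id, name, category FROM products WHERE category = 'Furniture'

Result:
id | name    | category 
---+---------+----------
3  | Chair   | Furniture
8  | Cabinet | Furniture
9  | Shelf   | Furniture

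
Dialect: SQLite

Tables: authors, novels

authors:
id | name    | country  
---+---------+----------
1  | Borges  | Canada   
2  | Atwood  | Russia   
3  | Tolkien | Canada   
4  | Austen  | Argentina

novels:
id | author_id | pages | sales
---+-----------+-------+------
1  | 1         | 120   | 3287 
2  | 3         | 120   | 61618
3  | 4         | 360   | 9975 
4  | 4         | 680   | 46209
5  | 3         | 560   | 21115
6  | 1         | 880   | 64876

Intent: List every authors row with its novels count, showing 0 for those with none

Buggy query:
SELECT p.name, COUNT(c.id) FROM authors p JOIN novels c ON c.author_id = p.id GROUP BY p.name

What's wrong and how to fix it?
Bug: INNER JOIN drops authors rows that have no matching novels rows

Fix: Use LEFT JOIN so parents without children still appear (COUNT(c.id) gives 0)

Corrected query:
SELECT p.name, COUNT(c.id) FROM authors p LEFT JOIN novels c ON c.author_id = p.id GROUP BY p.name

Result:
name    | COUNT(c.id)
--------+------------
Atwood  | 0          
Austen  | 2          
Borges  | 2          
Tolkien | 2          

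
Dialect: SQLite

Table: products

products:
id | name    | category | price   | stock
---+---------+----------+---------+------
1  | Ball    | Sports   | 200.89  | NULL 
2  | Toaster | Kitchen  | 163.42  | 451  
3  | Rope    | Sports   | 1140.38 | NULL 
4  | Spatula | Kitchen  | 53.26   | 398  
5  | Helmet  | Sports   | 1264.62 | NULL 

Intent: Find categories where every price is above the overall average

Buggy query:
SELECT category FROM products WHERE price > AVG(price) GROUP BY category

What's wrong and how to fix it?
Bug: AVG() is an aggregate; it can't sit directly in WHERE

Fix: Compute the overall average in a scalar subquery and compare each group's MIN against it in HAVING

Corrected query:
SELECT category FROM products GROUP BY category HAVING MIN(price) > (SELECT AVG(price) FROM products)

Result:
(no rows)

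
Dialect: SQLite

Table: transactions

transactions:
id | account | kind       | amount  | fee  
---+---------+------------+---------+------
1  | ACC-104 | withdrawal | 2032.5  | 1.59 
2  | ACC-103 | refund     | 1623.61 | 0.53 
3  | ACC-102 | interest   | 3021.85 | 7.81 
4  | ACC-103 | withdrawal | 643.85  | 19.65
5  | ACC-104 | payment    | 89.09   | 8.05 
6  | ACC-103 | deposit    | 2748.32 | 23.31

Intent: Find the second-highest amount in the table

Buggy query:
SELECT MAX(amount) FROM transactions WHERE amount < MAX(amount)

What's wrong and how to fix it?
Bug: The inner MAX is an aggregate inside WHERE, which is not allowed

Fix: Compute the overall MAX in a subquery, then take MAX of rows below it

Corrected query:
SELECT MAX(amount) FROM transactions WHERE amount < (SELECT MAX(amount) FROM transactions)

Result:
MAX(amount)
-----------
2748.32    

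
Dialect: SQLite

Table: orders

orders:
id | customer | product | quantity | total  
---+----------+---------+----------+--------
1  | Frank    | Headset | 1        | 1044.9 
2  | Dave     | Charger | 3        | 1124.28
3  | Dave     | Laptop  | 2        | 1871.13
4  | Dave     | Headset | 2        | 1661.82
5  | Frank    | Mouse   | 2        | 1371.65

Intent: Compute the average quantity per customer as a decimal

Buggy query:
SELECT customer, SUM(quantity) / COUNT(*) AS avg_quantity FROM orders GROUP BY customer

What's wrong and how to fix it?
Bug: SUM(quantity) and COUNT(*) are both integers; the division truncates the fractional part

Fix: Multiply by 1.0 (or CAST to REAL) to force floating-point division

Corrected query:
SELECT customer, SUM(quantity) * 1.0 / COUNT(*) AS avg_quantity FROM orders GROUP BY customer

Result:
customer | avg_quantity
---------+-------------
Dave     | 2.333333    
Frank    | 1.5         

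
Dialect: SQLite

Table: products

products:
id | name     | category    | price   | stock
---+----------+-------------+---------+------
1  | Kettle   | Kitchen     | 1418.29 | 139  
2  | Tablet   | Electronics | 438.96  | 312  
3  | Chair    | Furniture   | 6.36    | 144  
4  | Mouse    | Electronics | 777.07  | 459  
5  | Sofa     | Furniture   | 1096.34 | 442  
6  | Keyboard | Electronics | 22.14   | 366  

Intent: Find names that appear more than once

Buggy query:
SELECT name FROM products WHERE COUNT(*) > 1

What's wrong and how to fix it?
Bug: COUNT(*) is an aggregate and cannot be used in WHERE

Fix: Group first, then use HAVING for the count condition

Corrected query:
SELECT name FROM products GROUP BY name HAVING COUNT(*) > 1

Result:
(no rows)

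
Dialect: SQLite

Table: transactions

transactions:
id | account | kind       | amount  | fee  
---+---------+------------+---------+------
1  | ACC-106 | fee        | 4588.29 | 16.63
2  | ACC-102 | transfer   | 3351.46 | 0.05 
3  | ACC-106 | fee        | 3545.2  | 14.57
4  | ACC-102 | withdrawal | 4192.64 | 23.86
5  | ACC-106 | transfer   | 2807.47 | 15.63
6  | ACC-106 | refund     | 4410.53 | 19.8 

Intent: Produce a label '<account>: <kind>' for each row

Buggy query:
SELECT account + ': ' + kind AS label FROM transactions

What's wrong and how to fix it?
Bug: SQLite uses || for string concatenation; + coerces text to numbers (yielding 0)

Fix: Use the || operator for string concatenation

Corrected query:
SELECT account || ': ' || kind AS label FROM transactions

Result:
label              
-------------------
ACC-106: fee       
ACC-102: transfer  
ACC-106: fee       
ACC-102: withdrawal
ACC-106: transfer  
ACC-106: refund    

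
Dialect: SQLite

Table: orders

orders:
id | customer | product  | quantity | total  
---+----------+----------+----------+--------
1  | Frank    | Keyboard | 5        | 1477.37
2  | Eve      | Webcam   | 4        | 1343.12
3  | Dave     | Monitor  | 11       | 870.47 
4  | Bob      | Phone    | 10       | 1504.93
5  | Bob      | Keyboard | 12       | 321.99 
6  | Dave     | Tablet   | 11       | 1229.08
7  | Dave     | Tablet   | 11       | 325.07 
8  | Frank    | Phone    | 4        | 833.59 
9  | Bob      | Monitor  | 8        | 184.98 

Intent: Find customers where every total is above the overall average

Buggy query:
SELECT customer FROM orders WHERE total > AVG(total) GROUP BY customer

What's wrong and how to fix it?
Bug: AVG() is an aggregate; it can't sit directly in WHERE

Fix: Use a subquery for AVG and a HAVING MIN(...) filter so the condition holds for every row in the group

Corrected query:
SELECT customer FROM orders GROUP BY customer HAVING MIN(total) > (SELECT AVG(total) FROM orders)

Result:
customer
--------
Eve     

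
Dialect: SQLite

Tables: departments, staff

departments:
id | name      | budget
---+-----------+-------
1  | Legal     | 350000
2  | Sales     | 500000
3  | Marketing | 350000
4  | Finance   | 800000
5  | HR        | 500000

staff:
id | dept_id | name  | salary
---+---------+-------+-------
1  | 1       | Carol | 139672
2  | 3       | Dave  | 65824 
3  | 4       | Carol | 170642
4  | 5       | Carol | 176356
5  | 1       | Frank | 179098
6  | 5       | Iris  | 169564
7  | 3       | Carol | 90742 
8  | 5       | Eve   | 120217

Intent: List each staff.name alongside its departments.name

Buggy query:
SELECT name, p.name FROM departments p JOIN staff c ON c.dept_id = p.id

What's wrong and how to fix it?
Bug: Both tables have a 'name' column; the unqualified reference is ambiguous

Fix: Prefix ambiguous columns with the table alias

Corrected query:
SELECT c.name, p.name FROM departments p JOIN staff c ON c.dept_id = p.id

Result:
name  | name     
------+----------
Carol | Legal    
Dave  | Marketing
Carol | Finance  
Carol | HR       
Frank | Legal    
Iris  | HR       
Carol | Marketing
Eve   | HR       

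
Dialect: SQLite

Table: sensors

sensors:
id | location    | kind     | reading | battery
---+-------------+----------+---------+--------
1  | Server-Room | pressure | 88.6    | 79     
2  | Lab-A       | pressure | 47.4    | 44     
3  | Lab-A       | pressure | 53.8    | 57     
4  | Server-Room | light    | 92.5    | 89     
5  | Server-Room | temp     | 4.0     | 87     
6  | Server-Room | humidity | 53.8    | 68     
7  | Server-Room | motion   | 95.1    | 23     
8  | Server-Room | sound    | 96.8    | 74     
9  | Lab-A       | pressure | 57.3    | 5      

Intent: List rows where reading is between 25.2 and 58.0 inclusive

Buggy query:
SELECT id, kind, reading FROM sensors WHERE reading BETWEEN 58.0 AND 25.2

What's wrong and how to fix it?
Bug: BETWEEN expects the lower bound first; with 58.0 AND 25.2 the range is empty

Fix: Write BETWEEN 25.2 AND 58.0

Corrected query:
SELECT id, kind, reading FROM sensors WHERE reading BETWEEN 25.2 AND 58.0

Result:
id | kind     | reading
---+----------+--------
2  | pressure | 47.4   
3  | pressure | 53.8   
6  | humidity | 53.8   
9  | pressure | 57.3   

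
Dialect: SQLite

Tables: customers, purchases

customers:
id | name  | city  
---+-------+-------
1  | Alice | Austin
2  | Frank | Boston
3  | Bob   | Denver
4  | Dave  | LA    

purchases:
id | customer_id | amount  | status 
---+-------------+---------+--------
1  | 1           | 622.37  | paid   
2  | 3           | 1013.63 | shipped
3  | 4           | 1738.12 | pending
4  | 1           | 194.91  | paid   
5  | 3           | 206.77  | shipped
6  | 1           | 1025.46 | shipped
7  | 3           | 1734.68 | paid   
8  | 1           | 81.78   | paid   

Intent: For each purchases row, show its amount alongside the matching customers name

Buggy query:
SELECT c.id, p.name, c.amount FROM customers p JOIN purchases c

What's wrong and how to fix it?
Bug: Missing join condition: each purchases row is matched to all customers rows instead of just its own

Fix: Add ON c.customer_id = p.id to the JOIN

Corrected query:
SELECT c.id, p.name, c.amount FROM customers p JOIN purchases c ON c.customer_id = p.id

Result:
id | name  | amount 
---+-------+--------
1  | Alice | 622.37 
2  | Bob   | 1013.63
3  | Dave  | 1738.12
4  | Alice | 194.91 
5  | Bob   | 206.77 
6  | Alice | 1025.46
7  | Bob   | 1734.68
8  | Alice | 81.78  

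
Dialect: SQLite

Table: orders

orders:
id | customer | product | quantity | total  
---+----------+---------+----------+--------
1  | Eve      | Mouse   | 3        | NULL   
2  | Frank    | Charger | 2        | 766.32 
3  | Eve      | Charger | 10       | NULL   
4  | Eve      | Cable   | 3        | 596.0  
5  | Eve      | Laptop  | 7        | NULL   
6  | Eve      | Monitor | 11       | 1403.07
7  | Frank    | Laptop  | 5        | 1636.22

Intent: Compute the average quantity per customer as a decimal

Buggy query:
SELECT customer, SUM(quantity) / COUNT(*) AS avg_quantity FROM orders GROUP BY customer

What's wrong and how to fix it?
Bug: Both operands are integers, so '/' performs integer division and truncates

Fix: Multiply by 1.0 (or CAST to REAL) to force floating-point division

Corrected query:
SELECT customer, SUM(quantity) * 1.0 / COUNT(*) AS avg_quantity FROM orders GROUP BY customer

Result:
customer | avg_quantity
---------+-------------
Eve      | 6.8         
Frank    | 3.5         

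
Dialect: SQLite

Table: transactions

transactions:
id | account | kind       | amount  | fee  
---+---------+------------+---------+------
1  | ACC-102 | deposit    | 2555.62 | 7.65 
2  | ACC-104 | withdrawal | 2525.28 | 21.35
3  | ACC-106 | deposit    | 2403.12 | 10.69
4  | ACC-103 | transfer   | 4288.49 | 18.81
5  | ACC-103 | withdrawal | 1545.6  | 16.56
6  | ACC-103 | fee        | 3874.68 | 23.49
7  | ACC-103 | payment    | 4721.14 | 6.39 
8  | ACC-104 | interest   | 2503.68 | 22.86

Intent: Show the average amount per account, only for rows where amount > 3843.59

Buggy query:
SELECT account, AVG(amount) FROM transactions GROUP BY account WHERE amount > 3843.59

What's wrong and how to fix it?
Bug: Row-level WHERE must come before GROUP BY in the clause order

Fix: Place WHERE between FROM and GROUP BY

Corrected query:
SELECT account, AVG(amount) FROM transactions WHERE amount > 3843.59 GROUP BY account

Result:
account | AVG(amount)
--------+------------
ACC-103 | 4294.77    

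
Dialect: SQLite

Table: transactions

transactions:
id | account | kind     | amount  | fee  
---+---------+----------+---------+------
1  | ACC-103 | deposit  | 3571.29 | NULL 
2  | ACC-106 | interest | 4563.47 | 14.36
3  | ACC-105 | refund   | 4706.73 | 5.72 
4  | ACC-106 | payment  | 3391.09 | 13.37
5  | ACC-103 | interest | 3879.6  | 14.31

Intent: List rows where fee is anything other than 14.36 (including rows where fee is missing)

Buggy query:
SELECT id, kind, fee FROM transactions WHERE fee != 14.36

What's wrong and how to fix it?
Bug: 'fee != 14.36' is unknown when fee is NULL, so NULL rows are silently excluded

Fix: Handle NULL separately with IS NULL alongside the inequality

Corrected query:
SELECT id, kind, fee FROM transactions WHERE fee != 14.36 OR fee IS NULL

Result:
id | kind     | fee  
---+----------+------
1  | deposit  | NULL 
3  | refund   | 5.72 
4  | payment  | 13.37
5  | interest | 14.31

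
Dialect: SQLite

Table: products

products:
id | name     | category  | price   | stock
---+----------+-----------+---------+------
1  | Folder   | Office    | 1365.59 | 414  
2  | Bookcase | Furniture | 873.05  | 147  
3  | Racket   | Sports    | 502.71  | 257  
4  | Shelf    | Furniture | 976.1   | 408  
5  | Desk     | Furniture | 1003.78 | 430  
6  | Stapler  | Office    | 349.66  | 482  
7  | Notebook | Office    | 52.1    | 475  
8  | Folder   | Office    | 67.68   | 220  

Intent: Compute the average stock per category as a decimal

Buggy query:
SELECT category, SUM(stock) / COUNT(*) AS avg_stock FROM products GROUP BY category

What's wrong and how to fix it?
Bug: SUM(stock) and COUNT(*) are both integers; the division truncates the fractional part

Fix: Multiply by 1.0 (or CAST to REAL) to force floating-point division

Corrected query:
SELECT category, SUM(stock) * 1.0 / COUNT(*) AS avg_stock FROM products GROUP BY category

Result:
category  | avg_stock 
----------+-----------
Furniture | 328.333333
Office    | 397.75    
Sports    | 257       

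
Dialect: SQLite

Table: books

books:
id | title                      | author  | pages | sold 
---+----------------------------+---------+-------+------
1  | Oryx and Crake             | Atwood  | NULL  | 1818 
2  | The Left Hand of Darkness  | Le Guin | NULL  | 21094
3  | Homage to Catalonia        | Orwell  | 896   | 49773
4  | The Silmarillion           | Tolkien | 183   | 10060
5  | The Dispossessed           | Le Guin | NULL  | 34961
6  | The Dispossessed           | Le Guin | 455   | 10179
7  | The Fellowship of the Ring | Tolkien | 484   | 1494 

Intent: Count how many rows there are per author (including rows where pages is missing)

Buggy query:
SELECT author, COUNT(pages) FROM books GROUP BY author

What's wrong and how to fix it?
Bug: COUNT(column) counts non-NULL values only; rows with NULL pages aren't counted

Fix: Replace COUNT(pages) with COUNT(*)

Corrected query:
SELECT author, COUNT(*) FROM books GROUP BY author

Result:
author  | COUNT(*)
--------+---------
Atwood  | 1       
Le Guin | 3       
Orwell  | 1       
Tolkien | 2       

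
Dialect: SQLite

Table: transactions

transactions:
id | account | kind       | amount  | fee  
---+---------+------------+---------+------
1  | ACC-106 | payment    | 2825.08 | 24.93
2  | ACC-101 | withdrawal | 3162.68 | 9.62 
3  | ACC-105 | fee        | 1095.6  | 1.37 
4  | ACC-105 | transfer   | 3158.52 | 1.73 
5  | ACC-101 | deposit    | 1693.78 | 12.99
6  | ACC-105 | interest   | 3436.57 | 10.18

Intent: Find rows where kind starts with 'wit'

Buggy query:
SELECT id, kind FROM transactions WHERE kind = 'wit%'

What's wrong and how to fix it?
Bug: '=' compares the literal string including the % character; pattern matching needs LIKE

Fix: Use LIKE for wildcard pattern matching

Corrected query:
SELECT id, kind FROM transactions WHERE kind LIKE 'wit%'

Result:
id | kind      
---+-----------
2  | withdrawal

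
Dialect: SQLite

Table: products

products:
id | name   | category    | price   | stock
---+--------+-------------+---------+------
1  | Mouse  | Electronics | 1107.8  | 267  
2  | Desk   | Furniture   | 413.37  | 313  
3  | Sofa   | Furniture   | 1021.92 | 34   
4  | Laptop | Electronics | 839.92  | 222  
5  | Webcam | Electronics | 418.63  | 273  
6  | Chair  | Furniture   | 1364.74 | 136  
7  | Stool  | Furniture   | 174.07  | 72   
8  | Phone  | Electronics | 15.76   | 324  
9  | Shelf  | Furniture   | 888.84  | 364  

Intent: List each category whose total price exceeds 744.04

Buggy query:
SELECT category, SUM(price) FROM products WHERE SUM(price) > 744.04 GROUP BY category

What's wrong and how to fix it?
Bug: Aggregate functions cannot appear in a WHERE clause

Fix: Move the aggregate condition to a HAVING clause

Corrected query:
SELECT category, SUM(price) FROM products GROUP BY category HAVING SUM(price) > 744.04

Result:
category    | SUM(price)
------------+-----------
Electronics | 2382.11   
Furniture   | 3862.94   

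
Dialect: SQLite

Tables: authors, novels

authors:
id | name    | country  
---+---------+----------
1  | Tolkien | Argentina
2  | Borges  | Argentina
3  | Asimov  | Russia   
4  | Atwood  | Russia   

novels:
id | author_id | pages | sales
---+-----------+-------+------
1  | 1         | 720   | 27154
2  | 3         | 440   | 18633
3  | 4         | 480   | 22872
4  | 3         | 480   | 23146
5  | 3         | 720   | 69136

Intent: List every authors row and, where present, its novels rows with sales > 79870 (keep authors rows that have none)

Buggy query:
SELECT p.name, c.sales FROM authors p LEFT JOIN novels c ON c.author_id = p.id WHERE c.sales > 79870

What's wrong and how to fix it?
Bug: A WHERE condition on the right-hand table after LEFT JOIN drops unmatched parents

Fix: Put 'c.sales > 79870' in the JOIN's ON clause instead of WHERE

Corrected query:
SELECT p.name, c.sales FROM authors p LEFT JOIN novels c ON c.author_id = p.id AND c.sales > 79870

Result:
name    | sales
--------+------
Tolkien | NULL 
Borges  | NULL 
Asimov  | NULL 
Atwood  | NULL 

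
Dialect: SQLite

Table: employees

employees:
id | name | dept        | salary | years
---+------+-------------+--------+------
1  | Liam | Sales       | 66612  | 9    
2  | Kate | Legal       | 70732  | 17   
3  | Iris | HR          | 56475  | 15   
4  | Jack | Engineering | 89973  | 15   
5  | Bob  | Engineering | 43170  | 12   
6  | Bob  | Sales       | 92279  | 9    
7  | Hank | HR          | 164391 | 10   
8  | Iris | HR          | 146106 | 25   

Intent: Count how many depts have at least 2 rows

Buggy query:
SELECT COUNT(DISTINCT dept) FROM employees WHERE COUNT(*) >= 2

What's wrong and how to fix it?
Bug: COUNT(*) cannot appear in WHERE; the per-group count doesn't exist yet

Fix: Group first with HAVING COUNT(*) >= 2, then COUNT the resulting groups

Corrected query:
SELECT COUNT(*) FROM (SELECT dept FROM employees GROUP BY dept HAVING COUNT(*) >= 2)

Result:
COUNT(*)
--------
3       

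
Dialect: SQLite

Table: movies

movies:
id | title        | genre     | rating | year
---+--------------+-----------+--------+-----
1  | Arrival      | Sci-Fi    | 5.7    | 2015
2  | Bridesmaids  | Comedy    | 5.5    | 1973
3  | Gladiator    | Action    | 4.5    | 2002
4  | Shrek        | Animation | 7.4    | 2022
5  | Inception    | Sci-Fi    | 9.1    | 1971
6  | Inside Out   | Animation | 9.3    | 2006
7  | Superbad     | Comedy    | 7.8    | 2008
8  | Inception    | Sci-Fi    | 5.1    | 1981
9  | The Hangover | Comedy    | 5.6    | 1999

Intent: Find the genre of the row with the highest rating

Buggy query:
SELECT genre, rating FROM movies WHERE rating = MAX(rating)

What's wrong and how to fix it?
Bug: MAX(rating) is an aggregate and cannot be used directly in WHERE

Fix: Use a subquery: WHERE rating = (SELECT MAX(rating) FROM movies)

Corrected query:
SELECT genre, rating FROM movies WHERE rating = (SELECT MAX(rating) FROM movies)

Result:
genre     | rating
----------+-------
Animation | 9.3   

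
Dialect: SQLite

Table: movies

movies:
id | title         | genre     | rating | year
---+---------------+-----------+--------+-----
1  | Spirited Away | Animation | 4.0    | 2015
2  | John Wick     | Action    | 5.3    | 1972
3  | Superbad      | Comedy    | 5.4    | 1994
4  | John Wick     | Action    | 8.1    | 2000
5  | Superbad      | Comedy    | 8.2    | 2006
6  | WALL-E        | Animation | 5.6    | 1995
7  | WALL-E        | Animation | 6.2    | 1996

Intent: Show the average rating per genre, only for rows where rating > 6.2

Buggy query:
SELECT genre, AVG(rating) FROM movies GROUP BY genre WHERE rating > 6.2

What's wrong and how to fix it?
Bug: WHERE cannot follow GROUP BY

Fix: Place WHERE between FROM and GROUP BY

Corrected query:
SELECT genre, AVG(rating) FROM movies WHERE rating > 6.2 GROUP BY genre

Result:
genre  | AVG(rating)
-------+------------
Action | 8.1        
Comedy | 8.2        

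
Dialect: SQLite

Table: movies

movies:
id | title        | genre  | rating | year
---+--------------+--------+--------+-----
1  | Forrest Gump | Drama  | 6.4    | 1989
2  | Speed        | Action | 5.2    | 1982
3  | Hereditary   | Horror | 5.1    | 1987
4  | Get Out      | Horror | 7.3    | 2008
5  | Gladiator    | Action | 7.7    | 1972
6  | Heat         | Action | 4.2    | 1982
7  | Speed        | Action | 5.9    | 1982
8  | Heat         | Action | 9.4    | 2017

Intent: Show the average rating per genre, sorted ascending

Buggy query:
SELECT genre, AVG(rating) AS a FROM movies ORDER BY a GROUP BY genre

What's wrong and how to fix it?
Bug: ORDER BY appears before GROUP BY; SQL clause order requires GROUP BY first

Fix: Reorder: SELECT … FROM … GROUP BY … ORDER BY …

Corrected query:
SELECT genre, AVG(rating) AS a FROM movies GROUP BY genre ORDER BY a

Result:
genre  | a   
-------+-----
Horror | 6.2 
Drama  | 6.4 
Action | 6.48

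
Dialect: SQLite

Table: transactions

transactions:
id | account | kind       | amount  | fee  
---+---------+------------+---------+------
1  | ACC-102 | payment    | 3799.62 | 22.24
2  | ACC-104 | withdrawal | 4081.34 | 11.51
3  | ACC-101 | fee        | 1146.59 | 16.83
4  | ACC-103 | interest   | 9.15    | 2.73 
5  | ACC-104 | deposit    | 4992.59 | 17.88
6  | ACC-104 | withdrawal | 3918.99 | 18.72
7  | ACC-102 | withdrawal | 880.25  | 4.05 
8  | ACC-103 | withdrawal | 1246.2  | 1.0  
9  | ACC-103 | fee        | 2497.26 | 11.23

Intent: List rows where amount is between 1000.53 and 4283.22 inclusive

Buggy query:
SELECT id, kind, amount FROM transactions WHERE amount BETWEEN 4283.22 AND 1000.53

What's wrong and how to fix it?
Bug: The bounds are reversed; BETWEEN a AND b requires a <= b to match anything

Fix: Write BETWEEN 1000.53 AND 4283.22

Corrected query:
SELECT id, kind, amount FROM transactions WHERE amount BETWEEN 1000.53 AND 4283.22

Result:
id | kind       | amount 
---+------------+--------
1  | payment    | 3799.62
2  | withdrawal | 4081.34
3  | fee        | 1146.59
6  | withdrawal | 3918.99
8  | withdrawal | 1246.2 
9  | fee        | 2497.26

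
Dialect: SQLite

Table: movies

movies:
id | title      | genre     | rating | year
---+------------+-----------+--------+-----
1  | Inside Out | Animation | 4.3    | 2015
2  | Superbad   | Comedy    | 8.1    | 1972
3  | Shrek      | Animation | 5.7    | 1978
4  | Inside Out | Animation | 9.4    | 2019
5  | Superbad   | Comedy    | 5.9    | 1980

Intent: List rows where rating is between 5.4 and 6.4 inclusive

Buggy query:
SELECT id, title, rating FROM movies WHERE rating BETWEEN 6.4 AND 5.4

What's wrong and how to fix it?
Bug: BETWEEN expects the lower bound first; with 6.4 AND 5.4 the range is empty

Fix: Swap the bounds so the smaller value comes first

Corrected query:
SELECT id, title, rating FROM movies WHERE rating BETWEEN 5.4 AND 6.4

Result:
id | title    | rating
---+----------+-------
3  | Shrek    | 5.7   
5  | Superbad | 5.9   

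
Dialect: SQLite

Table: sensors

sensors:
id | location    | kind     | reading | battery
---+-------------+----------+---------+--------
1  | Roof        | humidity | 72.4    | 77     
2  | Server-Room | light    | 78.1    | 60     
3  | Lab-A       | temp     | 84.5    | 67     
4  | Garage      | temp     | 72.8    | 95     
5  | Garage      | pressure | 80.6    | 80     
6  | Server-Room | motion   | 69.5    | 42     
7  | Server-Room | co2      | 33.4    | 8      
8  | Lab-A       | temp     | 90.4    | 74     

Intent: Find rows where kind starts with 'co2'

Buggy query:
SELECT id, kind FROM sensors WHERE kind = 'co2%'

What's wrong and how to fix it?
Bug: '=' compares the literal string including the % character; pattern matching needs LIKE

Fix: Use LIKE for wildcard pattern matching

Corrected query:
SELECT id, kind FROM sensors WHERE kind LIKE 'co2%'

Result:
id | kind
---+-----
7  | co2 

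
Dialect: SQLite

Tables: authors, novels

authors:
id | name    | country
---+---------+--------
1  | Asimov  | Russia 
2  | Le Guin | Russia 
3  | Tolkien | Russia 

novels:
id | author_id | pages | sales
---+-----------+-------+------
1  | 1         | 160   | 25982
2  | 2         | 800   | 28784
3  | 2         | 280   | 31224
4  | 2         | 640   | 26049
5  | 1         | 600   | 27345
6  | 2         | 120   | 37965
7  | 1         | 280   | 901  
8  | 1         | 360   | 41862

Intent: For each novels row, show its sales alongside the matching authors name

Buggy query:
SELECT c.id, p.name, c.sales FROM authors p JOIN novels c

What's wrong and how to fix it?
Bug: JOIN with no ON clause produces a cartesian product; every novels row pairs with every authors row

Fix: Specify the join condition linking the foreign key to the parent id

Corrected query:
SELECT c.id, p.name, c.sales FROM authors p JOIN novels c ON c.author_id = p.id

Result:
id | name    | sales
---+---------+------
1  | Asimov  | 25982
2  | Le Guin | 28784
3  | Le Guin | 31224
4  | Le Guin | 26049
5  | Asimov  | 27345
6  | Le Guin | 37965
7  | Asimov  | 901  
8  | Asimov  | 41862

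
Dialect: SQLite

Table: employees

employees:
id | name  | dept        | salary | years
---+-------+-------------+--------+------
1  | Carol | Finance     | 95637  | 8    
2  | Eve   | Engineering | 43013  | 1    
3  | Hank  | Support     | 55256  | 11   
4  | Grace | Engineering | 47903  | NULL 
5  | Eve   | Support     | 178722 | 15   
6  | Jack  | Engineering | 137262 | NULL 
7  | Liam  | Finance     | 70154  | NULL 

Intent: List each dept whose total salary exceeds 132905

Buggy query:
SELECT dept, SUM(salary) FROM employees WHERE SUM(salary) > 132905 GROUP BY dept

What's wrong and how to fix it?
Bug: WHERE runs before GROUP BY, so aggregates aren't available there

Fix: Use HAVING (which filters groups after aggregation) instead of WHERE

Corrected query:
SELECT dept, SUM(salary) FROM employees GROUP BY dept HAVING SUM(salary) > 132905

Result:
dept        | SUM(salary)
------------+------------
Engineering | 228178     
Finance     | 165791     
Support     | 233978     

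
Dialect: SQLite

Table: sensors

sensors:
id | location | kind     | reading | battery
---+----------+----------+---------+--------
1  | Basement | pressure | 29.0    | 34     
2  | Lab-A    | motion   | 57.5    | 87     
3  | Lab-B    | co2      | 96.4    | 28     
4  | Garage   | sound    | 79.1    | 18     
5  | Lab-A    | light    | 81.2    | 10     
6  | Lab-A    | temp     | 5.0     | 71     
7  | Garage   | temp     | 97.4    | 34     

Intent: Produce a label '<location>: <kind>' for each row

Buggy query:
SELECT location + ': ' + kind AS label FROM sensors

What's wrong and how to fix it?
Bug: '+' is numeric addition; on text columns SQLite converts them to 0 instead of concatenating

Fix: Replace + with || to concatenate text

Corrected query:
SELECT location || ': ' || kind AS label FROM sensors

Result:
label             
------------------
Basement: pressure
Lab-A: motion     
Lab-B: co2        
Garage: sound     
Lab-A: light      
Lab-A: temp       
Garage: temp      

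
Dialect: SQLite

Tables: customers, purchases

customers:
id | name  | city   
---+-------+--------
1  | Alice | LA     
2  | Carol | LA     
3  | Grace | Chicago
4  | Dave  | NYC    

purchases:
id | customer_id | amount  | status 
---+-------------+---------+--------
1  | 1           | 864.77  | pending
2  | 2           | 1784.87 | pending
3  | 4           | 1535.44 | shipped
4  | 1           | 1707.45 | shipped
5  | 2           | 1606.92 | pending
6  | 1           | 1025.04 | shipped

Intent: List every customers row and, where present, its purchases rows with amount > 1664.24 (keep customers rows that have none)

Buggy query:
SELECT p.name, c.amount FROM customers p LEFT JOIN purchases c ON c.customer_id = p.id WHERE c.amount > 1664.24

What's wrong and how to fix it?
Bug: Filtering c.amount in WHERE discards the NULL rows produced by LEFT JOIN, turning it into an inner join

Fix: Move the right-table condition into the ON clause so unmatched parents are kept

Corrected query:
SELECT p.name, c.amount FROM customers p LEFT JOIN purchases c ON c.customer_id = p.id AND c.amount > 1664.24

Result:
name  | amount 
------+--------
Alice | 1707.45
Carol | 1784.87
Grace | NULL   
Dave  | NULL   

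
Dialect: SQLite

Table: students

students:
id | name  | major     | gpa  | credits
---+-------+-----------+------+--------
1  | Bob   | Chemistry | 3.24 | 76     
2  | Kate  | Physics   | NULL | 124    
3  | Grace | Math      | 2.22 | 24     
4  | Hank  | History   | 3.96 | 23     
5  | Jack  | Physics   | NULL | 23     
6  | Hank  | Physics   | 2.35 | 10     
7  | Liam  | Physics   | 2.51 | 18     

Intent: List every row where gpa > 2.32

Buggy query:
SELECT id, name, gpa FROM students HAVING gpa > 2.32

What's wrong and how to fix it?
Bug: HAVING filters the output of aggregation, but this query has no GROUP BY and no aggregate functions, so SQLite rejects it (HAVING clause on a non-aggregate query); the condition here is per row

Fix: Use WHERE for row-level filtering

Corrected query:
SELECT id, name, gpa FROM students WHERE gpa > 2.32

Result:
id | name | gpa 
---+------+-----
1  | Bob  | 3.24
4  | Hank | 3.96
6  | Hank | 2.35
7  | Liam | 2.51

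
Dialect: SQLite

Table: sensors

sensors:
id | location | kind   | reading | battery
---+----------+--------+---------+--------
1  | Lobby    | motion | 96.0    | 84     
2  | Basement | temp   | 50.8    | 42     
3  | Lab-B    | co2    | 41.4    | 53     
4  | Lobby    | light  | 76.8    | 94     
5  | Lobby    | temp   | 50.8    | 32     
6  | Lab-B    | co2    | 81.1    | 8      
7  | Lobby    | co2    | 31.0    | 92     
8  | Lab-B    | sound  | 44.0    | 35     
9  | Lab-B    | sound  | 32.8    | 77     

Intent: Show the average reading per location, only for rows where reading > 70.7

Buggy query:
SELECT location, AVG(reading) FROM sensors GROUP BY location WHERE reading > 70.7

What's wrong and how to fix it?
Bug: WHERE cannot follow GROUP BY

Fix: Move the WHERE clause before GROUP BY

Corrected query:
SELECT location, AVG(reading) FROM sensors WHERE reading > 70.7 GROUP BY location

Result:
location | AVG(reading)
---------+-------------
Lab-B    | 81.1        
Lobby    | 86.4        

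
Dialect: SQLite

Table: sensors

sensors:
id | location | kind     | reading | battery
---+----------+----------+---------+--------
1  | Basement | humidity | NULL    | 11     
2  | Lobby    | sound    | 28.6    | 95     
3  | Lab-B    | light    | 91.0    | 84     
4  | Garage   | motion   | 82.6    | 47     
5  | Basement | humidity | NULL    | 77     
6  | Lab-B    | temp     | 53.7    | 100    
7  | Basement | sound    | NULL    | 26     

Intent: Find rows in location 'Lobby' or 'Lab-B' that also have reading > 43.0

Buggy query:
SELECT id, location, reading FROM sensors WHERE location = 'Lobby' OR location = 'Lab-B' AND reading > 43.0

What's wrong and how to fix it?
Bug: Without parentheses, AND is evaluated before OR, so the reading filter only applies to the 'Lab-B' branch

Fix: Group the OR with parentheses (or use IN), then AND the threshold

Corrected query:
SELECT id, location, reading FROM sensors WHERE (location = 'Lobby' OR location = 'Lab-B') AND reading > 43.0

Result:
id | location | reading
---+----------+--------
3  | Lab-B    | 91     
6  | Lab-B    | 53.7   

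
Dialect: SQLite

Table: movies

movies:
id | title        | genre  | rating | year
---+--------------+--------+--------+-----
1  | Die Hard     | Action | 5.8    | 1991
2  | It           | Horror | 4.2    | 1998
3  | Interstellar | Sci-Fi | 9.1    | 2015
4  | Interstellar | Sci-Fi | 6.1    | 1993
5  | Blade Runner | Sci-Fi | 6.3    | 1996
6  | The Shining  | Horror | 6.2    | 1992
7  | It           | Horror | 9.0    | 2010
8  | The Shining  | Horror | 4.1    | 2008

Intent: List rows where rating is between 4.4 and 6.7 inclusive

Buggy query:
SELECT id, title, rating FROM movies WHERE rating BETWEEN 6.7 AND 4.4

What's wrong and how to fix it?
Bug: BETWEEN expects the lower bound first; with 6.7 AND 4.4 the range is empty

Fix: Write BETWEEN 4.4 AND 6.7

Corrected query:
SELECT id, title, rating FROM movies WHERE rating BETWEEN 4.4 AND 6.7

Result:
id | title        | rating
---+--------------+-------
1  | Die Hard     | 5.8   
4  | Interstellar | 6.1   
5  | Blade Runner | 6.3   
6  | The Shining  | 6.2   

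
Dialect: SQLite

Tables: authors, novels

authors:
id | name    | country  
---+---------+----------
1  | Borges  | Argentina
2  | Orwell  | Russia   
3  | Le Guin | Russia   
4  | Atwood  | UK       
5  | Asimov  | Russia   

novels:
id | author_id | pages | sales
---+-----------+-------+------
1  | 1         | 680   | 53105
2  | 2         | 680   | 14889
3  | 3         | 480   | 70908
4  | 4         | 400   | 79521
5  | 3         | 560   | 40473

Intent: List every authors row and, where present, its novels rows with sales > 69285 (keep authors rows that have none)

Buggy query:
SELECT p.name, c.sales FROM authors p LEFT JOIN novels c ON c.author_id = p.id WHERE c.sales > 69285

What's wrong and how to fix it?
Bug: Filtering c.sales in WHERE discards the NULL rows produced by LEFT JOIN, turning it into an inner join

Fix: Put 'c.sales > 69285' in the JOIN's ON clause instead of WHERE

Corrected query:
SELECT p.name, c.sales FROM authors p LEFT JOIN novels c ON c.author_id = p.id AND c.sales > 69285

Result:
name    | sales
--------+------
Borges  | NULL 
Orwell  | NULL 
Le Guin | 70908
Atwood  | 79521
Asimov  | NULL 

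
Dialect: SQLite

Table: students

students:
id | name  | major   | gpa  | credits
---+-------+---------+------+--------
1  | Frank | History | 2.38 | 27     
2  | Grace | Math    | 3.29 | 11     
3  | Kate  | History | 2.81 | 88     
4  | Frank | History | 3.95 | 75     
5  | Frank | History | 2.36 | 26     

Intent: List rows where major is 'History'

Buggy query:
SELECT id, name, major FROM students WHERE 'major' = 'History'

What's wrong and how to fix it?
Bug: Single quotes denote string literals in SQL; the column name is being compared as a constant string

Fix: Reference the column as major without single quotes

Corrected query:
SELECT id, name, major FROM students WHERE major = 'History'

Result:
id | name  | major  
---+-------+--------
1  | Frank | History
3  | Kate  | History
4  | Frank | History
5  | Frank | History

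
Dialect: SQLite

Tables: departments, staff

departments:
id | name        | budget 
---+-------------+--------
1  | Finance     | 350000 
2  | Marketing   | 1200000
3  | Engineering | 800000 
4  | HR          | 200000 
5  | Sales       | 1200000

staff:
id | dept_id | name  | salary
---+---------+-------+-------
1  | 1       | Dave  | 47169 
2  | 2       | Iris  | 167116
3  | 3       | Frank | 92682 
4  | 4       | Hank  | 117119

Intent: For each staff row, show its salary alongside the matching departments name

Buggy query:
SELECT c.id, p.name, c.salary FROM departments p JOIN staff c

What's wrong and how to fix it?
Bug: Missing join condition: each staff row is matched to all departments rows instead of just its own

Fix: Specify the join condition linking the foreign key to the parent id

Corrected query:
SELECT c.id, p.name, c.salary FROM departments p JOIN staff c ON c.dept_id = p.id

Result:
id | name        | salary
---+-------------+-------
1  | Finance     | 47169 
2  | Marketing   | 167116
3  | Engineering | 92682 
4  | HR          | 117119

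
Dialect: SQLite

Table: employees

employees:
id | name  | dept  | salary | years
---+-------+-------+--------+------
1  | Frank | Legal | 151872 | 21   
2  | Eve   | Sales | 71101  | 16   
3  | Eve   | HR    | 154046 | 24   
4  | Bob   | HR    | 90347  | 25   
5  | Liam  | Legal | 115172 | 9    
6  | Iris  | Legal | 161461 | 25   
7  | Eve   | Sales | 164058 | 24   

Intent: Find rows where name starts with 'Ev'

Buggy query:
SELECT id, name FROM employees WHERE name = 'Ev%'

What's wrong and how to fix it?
Bug: '=' compares the literal string including the % character; pattern matching needs LIKE

Fix: Use LIKE for wildcard pattern matching

Corrected query:
SELECT id, name FROM employees WHERE name LIKE 'Ev%'

Result:
id | name
---+-----
2  | Eve 
3  | Eve 
7  | Eve 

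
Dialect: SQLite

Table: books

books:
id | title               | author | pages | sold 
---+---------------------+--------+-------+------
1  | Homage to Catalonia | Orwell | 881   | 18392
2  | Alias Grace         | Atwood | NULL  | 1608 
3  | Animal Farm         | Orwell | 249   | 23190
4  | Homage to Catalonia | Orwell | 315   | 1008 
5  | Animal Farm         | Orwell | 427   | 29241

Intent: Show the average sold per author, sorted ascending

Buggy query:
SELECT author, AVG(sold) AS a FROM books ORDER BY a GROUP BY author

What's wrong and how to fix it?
Bug: GROUP BY must precede ORDER BY

Fix: Reorder: SELECT … FROM … GROUP BY … ORDER BY …

Corrected query:
SELECT author, AVG(sold) AS a FROM books GROUP BY author ORDER BY a

Result:
author | a       
-------+---------
Atwood | 1608    
Orwell | 17957.75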